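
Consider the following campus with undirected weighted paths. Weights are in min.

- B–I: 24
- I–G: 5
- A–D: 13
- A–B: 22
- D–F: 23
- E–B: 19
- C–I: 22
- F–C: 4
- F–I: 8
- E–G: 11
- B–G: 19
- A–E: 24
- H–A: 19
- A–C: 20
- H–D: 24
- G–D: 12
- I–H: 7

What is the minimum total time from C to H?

19 min

Running Dijkstra from C:
C: 0
F: 4  (via C)
I: 12  (via F)
G: 17  (via I)
H: 19  (via I)
Shortest route: C → F → I → H = 19 min.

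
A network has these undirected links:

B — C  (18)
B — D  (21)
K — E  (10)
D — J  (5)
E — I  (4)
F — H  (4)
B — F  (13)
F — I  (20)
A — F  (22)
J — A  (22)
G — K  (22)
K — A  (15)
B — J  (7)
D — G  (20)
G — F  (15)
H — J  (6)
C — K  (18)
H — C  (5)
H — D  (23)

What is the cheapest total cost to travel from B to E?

37

Shortest distances from B:
B: 0
J: 7  (via B)
D: 12  (via J)
F: 13  (via B)
H: 13  (via J)
C: 18  (via B)
G: 28  (via F)
A: 29  (via J)
I: 33  (via F)
K: 36  (via C)
E: 37  (via I)
Shortest route: B–F–I–E = 37.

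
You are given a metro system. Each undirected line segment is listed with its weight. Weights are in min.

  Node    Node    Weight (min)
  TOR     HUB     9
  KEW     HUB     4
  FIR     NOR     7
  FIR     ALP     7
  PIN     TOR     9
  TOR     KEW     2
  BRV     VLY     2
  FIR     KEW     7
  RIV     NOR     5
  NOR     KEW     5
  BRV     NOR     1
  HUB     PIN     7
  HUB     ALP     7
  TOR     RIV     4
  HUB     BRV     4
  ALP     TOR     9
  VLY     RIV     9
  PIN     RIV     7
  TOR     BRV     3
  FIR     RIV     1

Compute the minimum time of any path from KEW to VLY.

7 min

Compare a few routes:
KEW - NOR - BRV - VLY: 5+1+2 = 8
KEW - TOR - BRV - VLY: 2+3+2 = 7
The minimum is 7 min via KEW - TOR - BRV - VLY.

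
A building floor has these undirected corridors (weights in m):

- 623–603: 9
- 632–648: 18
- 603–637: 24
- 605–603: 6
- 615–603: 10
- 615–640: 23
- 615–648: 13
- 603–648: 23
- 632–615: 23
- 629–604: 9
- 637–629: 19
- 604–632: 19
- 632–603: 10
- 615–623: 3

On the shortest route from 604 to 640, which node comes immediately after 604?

632

Enumerating some paths:
604 → 632 → 603 → 623 → 615 → 640: 19+10+9+3+23 = 64
604 → 632 → 615 → 640: 19+23+23 = 65
604 → 632 → 603 → 615 → 640: 19+10+10+23 = 62
The minimum is 62 m via 604 → 632 → 603 → 615 → 640.
So from 604 the first move is to 632.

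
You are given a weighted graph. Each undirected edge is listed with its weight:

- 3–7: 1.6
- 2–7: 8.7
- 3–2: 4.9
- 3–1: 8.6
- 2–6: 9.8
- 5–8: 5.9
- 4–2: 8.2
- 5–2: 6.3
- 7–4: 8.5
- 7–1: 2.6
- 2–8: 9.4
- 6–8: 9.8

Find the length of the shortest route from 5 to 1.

Candidate routes:
5 → 2 → 3 → 7 → 1: 6.3+4.9+1.6+2.6 = 15.4
5 → 2 → 7 → 1: 6.3+8.7+2.6 = 17.6
Cheapest is 5 → 2 → 3 → 7 → 1 at 15.4.

15.4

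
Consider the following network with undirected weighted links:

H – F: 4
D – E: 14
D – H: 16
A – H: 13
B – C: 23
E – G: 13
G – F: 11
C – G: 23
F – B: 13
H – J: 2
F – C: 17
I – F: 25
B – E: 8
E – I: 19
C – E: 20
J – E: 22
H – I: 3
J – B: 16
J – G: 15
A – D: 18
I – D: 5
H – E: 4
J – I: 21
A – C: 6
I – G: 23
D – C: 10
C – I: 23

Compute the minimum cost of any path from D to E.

Enumerating some paths:
D–E: 14 = 14
D–I–H–E: 5+3+4 = 12
D–H–E: 16+4 = 20
The minimum is 12 via D–I–H–E.

12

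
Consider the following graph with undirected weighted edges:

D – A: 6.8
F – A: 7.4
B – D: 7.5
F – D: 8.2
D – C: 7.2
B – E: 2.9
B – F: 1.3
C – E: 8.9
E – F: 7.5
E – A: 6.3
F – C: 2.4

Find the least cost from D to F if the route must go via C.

9.6

Best D to C: D → C costing 7.2
Best C to F: C → F costing 2.4
Total via C: 7.2 + 2.4 = 9.6.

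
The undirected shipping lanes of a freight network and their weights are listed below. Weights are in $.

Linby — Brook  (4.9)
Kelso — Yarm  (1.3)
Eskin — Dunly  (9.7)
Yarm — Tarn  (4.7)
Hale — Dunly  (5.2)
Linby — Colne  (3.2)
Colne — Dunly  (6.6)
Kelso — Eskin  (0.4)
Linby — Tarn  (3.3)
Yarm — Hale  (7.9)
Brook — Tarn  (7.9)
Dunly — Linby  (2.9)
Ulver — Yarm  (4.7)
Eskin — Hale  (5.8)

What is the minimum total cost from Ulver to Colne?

Candidate routes:
Ulver–Yarm–Tarn–Linby–Colne: 4.7+4.7+3.3+3.2 = 15.9
Ulver–Yarm–Kelso–Eskin–Dunly–Linby–Colne: 4.7+1.3+0.4+9.7+2.9+3.2 = 22.2
Ulver–Yarm–Tarn–Linby–Dunly–Colne: 4.7+4.7+3.3+2.9+6.6 = 22.2
Cheapest is Ulver–Yarm–Tarn–Linby–Colne at $15.9.

$15.9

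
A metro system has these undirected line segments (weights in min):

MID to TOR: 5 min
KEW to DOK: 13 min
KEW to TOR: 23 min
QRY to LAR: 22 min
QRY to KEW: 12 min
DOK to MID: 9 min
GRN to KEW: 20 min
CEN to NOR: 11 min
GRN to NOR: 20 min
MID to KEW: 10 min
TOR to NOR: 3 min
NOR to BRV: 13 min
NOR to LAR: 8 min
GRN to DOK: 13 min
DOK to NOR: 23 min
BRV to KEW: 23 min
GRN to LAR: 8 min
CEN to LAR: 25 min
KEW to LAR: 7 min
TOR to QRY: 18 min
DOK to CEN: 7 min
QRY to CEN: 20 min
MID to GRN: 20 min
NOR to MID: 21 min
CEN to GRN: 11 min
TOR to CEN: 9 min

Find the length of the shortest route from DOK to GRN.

13 min

Candidate routes:
DOK–KEW–LAR–GRN: 13+7+8 = 28
DOK–GRN: 13 = 13
DOK–CEN–GRN: 7+11 = 18
Cheapest is DOK–GRN at 13 min.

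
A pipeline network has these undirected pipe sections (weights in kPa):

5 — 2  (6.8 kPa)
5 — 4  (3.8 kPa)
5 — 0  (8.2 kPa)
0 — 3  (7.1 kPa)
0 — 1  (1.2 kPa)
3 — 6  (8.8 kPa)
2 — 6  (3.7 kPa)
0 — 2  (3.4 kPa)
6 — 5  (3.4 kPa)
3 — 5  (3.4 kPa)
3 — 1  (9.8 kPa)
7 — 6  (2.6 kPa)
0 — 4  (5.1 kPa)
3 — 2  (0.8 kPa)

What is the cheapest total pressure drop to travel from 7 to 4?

Running Dijkstra from 7:
7: 0
6: 2.6  (via 7)
5: 6  (via 6)
2: 6.3  (via 6)
3: 7.1  (via 2)
0: 9.7  (via 2)
4: 9.8  (via 5)
Shortest route: 7–6–5–4 = 9.8 kPa.

9.8 kPa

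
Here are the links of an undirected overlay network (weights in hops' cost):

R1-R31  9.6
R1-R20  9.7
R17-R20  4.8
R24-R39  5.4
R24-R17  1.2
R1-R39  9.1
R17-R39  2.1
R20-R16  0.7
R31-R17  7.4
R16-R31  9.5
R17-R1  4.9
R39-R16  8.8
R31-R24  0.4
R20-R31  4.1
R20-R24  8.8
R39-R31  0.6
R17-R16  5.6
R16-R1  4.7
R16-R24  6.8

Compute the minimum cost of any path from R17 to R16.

Running Dijkstra from R17:
R17: 0
R24: 1.2  (via R17)
R31: 1.6  (via R24)
R39: 2.1  (via R17)
R20: 4.8  (via R17)
R1: 4.9  (via R17)
R16: 5.5  (via R20)
Shortest route: R17–R20–R16 = 5.5 hops' cost.

5.5 hops' cost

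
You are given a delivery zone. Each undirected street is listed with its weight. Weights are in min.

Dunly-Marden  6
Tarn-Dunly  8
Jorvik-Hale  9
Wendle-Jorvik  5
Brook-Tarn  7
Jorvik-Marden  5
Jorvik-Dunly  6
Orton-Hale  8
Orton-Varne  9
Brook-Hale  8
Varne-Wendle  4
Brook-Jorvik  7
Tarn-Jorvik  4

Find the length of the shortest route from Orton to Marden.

22 min

Candidate routes:
Orton–Varne–Wendle–Jorvik–Marden: 9+4+5+5 = 23
Orton–Hale–Jorvik–Marden: 8+9+5 = 22
Orton–Hale–Brook–Jorvik–Marden: 8+8+7+5 = 28
Orton–Hale–Jorvik–Dunly–Marden: 8+9+6+6 = 29
Cheapest is Orton–Hale–Jorvik–Marden at 22 min.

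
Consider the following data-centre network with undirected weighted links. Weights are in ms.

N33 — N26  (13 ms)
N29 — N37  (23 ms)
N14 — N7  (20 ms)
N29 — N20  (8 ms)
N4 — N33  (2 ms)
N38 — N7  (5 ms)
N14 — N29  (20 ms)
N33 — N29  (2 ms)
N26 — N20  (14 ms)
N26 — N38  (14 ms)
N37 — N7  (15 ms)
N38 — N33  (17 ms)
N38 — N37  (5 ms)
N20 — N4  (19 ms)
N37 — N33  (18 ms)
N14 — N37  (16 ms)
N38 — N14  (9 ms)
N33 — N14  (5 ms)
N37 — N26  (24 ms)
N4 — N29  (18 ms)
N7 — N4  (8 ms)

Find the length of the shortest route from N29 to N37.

20 ms

Compare a few routes:
N29 → N33 → N37: 2+18 = 20
N29 → N33 → N4 → N7 → N38 → N37: 2+2+8+5+5 = 22
N29 → N33 → N14 → N38 → N37: 2+5+9+5 = 21
Cheapest is N29 → N33 → N37 at 20 ms.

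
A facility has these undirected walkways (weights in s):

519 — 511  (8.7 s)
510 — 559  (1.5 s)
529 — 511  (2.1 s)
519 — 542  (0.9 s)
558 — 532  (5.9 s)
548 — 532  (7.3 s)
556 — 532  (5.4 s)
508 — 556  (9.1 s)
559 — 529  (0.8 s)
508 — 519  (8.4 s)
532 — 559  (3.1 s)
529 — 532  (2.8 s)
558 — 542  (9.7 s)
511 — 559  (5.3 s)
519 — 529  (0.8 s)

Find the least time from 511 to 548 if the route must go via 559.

13.3 s

Shortest 511→559: 511 → 529 → 559 = 2.9
Best 559 to 548: 559 → 532 → 548 costing 10.4
Total via 559: 2.9 + 10.4 = 13.3 s.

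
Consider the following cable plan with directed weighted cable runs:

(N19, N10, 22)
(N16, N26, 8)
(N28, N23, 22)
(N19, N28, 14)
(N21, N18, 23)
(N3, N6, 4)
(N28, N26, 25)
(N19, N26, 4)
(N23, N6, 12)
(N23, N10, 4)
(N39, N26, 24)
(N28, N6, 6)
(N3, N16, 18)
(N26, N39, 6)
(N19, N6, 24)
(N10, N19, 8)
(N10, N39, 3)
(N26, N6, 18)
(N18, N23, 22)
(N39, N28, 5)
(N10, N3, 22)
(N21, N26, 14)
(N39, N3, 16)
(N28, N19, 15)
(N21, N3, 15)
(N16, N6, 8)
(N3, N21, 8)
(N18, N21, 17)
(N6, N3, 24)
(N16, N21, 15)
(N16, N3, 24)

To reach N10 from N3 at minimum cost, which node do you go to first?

N21

Enumerating some paths:
N3 - N21 - N26 - N39 - N28 - N23 - N10: 8+14+6+5+22+4 = 59
N3 - N16 - N26 - N39 - N28 - N23 - N10: 18+8+6+5+22+4 = 63
N3 - N21 - N18 - N23 - N10: 8+23+22+4 = 57
The minimum is 57 via N3 - N21 - N18 - N23 - N10.
So from N3 the first move is to N21.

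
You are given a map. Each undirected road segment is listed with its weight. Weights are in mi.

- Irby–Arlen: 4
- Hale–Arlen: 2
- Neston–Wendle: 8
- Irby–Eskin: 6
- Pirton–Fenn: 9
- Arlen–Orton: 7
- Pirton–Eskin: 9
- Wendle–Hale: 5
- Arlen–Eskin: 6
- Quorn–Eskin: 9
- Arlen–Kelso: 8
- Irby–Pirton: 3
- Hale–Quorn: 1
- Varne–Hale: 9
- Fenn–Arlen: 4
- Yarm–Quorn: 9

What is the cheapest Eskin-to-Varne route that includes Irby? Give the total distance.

Best Eskin to Irby: Eskin–Irby costing 6
Best Irby to Varne: Irby–Arlen–Hale–Varne costing 15
Total via Irby: 6 + 15 = 21 mi.

21 mi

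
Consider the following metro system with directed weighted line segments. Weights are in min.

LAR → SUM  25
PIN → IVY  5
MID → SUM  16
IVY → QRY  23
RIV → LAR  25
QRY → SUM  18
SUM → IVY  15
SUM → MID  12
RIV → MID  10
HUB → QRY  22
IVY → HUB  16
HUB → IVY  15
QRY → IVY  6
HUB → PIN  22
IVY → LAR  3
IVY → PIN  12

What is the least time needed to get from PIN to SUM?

33 min

Enumerating some paths:
PIN → IVY → LAR → SUM: 5+3+25 = 33
PIN → IVY → QRY → SUM: 5+23+18 = 46
The minimum is 33 min via PIN → IVY → LAR → SUM.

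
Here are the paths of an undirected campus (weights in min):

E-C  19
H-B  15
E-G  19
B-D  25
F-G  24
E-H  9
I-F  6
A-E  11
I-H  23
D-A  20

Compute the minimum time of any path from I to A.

43 min

Enumerating some paths:
I–F–G–E–A: 6+24+19+11 = 60
I–H–E–A: 23+9+11 = 43
The minimum is 43 min via I–H–E–A.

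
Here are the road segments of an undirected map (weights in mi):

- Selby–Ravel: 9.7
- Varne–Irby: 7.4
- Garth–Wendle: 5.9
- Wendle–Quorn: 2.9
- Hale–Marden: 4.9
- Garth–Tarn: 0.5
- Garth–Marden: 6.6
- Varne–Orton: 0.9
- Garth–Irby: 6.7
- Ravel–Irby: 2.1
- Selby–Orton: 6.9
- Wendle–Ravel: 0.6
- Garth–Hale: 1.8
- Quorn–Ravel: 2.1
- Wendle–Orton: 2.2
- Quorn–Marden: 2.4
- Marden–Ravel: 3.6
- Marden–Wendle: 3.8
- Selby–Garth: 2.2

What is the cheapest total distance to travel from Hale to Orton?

9.9 mi

Running Dijkstra from Hale:
Hale: 0
Garth: 1.8  (via Hale)
Tarn: 2.3  (via Garth)
Selby: 4  (via Garth)
Marden: 4.9  (via Hale)
Quorn: 7.3  (via Marden)
Wendle: 7.7  (via Garth)
Ravel: 8.3  (via Wendle)
Irby: 8.5  (via Garth)
Orton: 9.9  (via Wendle)
Shortest route: Hale → Garth → Wendle → Orton = 9.9 mi.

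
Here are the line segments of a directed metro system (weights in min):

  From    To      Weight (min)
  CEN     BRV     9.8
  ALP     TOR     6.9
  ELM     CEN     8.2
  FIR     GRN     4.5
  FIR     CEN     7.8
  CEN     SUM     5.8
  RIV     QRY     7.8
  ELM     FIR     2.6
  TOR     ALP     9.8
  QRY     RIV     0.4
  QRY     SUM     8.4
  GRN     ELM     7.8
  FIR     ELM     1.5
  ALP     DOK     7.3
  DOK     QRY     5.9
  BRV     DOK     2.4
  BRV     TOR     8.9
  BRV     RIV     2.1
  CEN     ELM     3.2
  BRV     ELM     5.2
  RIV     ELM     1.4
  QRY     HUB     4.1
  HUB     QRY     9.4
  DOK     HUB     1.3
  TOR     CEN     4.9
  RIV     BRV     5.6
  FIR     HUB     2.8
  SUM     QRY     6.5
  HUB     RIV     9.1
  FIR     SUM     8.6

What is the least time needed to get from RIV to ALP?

24.3 min

Shortest distances from RIV:
RIV: 0
ELM: 1.4  (via RIV)
FIR: 4  (via ELM)
BRV: 5.6  (via RIV)
HUB: 6.8  (via FIR)
QRY: 7.8  (via RIV)
DOK: 8  (via BRV)
GRN: 8.5  (via FIR)
CEN: 9.6  (via ELM)
SUM: 12.6  (via FIR)
TOR: 14.5  (via BRV)
ALP: 24.3  (via TOR)
Shortest route: RIV → BRV → TOR → ALP = 24.3 min.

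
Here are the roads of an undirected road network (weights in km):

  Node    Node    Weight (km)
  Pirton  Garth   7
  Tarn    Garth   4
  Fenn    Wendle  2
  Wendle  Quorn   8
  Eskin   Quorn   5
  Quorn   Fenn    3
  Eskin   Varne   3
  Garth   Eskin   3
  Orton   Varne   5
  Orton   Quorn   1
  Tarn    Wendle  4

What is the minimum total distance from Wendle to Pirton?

15 km

Compare a few routes:
Wendle → Tarn → Garth → Pirton: 4+4+7 = 15
Wendle → Fenn → Quorn → Eskin → Garth → Pirton: 2+3+5+3+7 = 20
Cheapest is Wendle → Tarn → Garth → Pirton at 15 km.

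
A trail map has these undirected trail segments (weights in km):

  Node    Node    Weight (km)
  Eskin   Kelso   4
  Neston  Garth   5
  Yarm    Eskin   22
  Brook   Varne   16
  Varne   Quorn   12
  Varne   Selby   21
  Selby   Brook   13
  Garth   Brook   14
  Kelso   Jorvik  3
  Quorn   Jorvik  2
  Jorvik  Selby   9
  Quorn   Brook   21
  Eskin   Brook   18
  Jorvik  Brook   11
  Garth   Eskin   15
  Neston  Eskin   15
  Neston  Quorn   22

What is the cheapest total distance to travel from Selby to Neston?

31 km

Compare a few routes:
Selby → Brook → Garth → Neston: 13+14+5 = 32
Selby → Jorvik → Kelso → Eskin → Neston: 9+3+4+15 = 31
Selby → Jorvik → Quorn → Neston: 9+2+22 = 33
The minimum is 31 km via Selby → Jorvik → Kelso → Eskin → Neston.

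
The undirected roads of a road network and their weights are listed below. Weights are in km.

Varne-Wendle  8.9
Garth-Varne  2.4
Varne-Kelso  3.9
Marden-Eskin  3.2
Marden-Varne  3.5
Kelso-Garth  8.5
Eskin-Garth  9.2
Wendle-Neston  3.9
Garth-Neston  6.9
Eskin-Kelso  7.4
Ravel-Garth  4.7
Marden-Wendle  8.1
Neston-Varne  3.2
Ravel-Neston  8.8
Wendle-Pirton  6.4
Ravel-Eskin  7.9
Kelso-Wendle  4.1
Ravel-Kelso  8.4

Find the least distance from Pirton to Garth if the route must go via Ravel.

Shortest Pirton→Ravel: Pirton–Wendle–Kelso–Ravel = 18.9
Shortest Ravel→Garth: Ravel–Garth = 4.7
Total via Ravel: 18.9 + 4.7 = 23.6 km.

23.6 km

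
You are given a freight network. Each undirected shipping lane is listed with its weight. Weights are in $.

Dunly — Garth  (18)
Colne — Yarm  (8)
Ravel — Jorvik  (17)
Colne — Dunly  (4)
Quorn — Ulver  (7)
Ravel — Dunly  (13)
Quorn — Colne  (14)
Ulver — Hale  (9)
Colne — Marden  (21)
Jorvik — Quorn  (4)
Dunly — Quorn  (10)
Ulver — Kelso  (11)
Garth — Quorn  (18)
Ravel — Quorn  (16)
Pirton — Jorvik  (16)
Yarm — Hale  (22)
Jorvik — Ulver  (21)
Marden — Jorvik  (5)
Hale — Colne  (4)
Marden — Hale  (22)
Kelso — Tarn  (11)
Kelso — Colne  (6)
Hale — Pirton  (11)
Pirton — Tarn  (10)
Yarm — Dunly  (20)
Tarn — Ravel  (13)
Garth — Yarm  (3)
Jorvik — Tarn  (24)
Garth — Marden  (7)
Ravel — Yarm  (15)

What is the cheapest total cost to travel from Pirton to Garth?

Settle nodes by increasing distance from Pirton:
Pirton: 0
Tarn: 10  (via Pirton)
Hale: 11  (via Pirton)
Colne: 15  (via Hale)
Jorvik: 16  (via Pirton)
Dunly: 19  (via Colne)
Quorn: 20  (via Jorvik)
Ulver: 20  (via Hale)
Kelso: 21  (via Tarn)
Marden: 21  (via Jorvik)
Yarm: 23  (via Colne)
Ravel: 23  (via Tarn)
Garth: 26  (via Yarm)
Shortest route: Pirton–Hale–Colne–Yarm–Garth = $26.

$26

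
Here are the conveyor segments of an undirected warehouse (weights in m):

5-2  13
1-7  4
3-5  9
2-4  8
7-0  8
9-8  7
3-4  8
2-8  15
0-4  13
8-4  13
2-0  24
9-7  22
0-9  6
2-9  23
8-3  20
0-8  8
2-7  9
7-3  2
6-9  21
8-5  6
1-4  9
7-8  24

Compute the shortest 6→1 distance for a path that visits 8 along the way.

48 m

Shortest 6→8: 6–9–8 = 28
Best 8 to 1: 8–0–7–1 costing 20
Total via 8: 28 + 20 = 48 m.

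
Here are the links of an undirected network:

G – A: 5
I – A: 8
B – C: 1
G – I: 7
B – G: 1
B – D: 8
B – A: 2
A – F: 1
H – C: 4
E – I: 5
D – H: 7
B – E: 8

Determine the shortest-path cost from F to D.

Candidate routes:
F → A → B → D: 1+2+8 = 11
F → A → B → C → H → D: 1+2+1+4+7 = 15
F → A → G → B → D: 1+5+1+8 = 15
Cheapest is F → A → B → D at 11.

11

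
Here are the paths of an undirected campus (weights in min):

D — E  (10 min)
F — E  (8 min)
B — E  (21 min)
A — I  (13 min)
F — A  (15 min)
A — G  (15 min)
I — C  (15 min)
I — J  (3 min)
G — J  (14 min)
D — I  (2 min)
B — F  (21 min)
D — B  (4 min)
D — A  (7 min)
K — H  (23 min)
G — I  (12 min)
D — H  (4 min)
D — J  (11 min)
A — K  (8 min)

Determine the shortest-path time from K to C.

32 min

Candidate routes:
K - A - I - C: 8+13+15 = 36
K - H - D - I - C: 23+4+2+15 = 44
K - A - D - I - C: 8+7+2+15 = 32
The minimum is 32 min via K - A - D - I - C.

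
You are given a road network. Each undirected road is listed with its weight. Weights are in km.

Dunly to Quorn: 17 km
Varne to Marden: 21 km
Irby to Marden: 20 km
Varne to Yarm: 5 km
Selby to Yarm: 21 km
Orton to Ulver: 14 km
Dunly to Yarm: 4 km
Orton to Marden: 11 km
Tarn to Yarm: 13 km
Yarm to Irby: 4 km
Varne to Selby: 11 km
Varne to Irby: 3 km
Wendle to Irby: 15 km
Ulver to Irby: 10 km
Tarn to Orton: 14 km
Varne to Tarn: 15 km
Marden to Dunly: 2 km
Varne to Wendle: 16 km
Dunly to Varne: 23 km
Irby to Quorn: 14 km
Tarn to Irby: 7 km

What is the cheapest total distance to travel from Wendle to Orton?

36 km

Shortest distances from Wendle:
Wendle: 0
Irby: 15  (via Wendle)
Varne: 16  (via Wendle)
Yarm: 19  (via Irby)
Tarn: 22  (via Irby)
Dunly: 23  (via Yarm)
Ulver: 25  (via Irby)
Marden: 25  (via Dunly)
Selby: 27  (via Varne)
Quorn: 29  (via Irby)
Orton: 36  (via Tarn)
Shortest route: Wendle–Irby–Tarn–Orton = 36 km.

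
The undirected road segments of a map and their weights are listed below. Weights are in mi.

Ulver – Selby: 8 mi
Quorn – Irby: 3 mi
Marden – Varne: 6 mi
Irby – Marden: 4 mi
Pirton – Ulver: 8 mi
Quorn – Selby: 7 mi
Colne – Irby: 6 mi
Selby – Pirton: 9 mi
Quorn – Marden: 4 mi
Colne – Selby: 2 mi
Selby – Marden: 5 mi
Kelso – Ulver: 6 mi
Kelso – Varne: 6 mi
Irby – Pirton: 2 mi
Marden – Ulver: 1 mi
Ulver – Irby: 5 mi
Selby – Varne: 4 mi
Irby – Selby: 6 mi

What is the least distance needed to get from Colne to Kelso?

Running Dijkstra from Colne:
Colne: 0
Selby: 2  (via Colne)
Irby: 6  (via Colne)
Varne: 6  (via Selby)
Marden: 7  (via Selby)
Ulver: 8  (via Marden)
Pirton: 8  (via Irby)
Quorn: 9  (via Selby)
Kelso: 12  (via Varne)
Shortest route: Colne–Selby–Varne–Kelso = 12 mi.

12 mi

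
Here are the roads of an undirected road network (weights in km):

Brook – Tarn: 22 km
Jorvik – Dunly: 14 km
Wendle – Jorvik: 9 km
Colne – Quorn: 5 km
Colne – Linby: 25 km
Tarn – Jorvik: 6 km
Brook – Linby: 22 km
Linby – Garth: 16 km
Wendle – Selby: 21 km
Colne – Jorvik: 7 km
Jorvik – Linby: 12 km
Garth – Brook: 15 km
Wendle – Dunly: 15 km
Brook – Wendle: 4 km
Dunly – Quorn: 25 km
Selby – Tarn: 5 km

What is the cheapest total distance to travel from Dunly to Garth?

34 km

Enumerating some paths:
Dunly - Jorvik - Linby - Garth: 14+12+16 = 42
Dunly - Wendle - Brook - Garth: 15+4+15 = 34
Cheapest is Dunly - Wendle - Brook - Garth at 34 km.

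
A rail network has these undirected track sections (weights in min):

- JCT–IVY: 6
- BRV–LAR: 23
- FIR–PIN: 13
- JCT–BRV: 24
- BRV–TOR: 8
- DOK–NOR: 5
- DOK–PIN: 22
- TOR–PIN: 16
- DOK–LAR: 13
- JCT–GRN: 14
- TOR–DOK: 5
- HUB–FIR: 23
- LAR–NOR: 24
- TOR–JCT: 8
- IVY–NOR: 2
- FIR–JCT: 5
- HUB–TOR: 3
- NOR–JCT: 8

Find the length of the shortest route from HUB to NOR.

Compare a few routes:
HUB - TOR - DOK - NOR: 3+5+5 = 13
HUB - TOR - JCT - NOR: 3+8+8 = 19
HUB - TOR - JCT - IVY - NOR: 3+8+6+2 = 19
The minimum is 13 min via HUB - TOR - DOK - NOR.

13 min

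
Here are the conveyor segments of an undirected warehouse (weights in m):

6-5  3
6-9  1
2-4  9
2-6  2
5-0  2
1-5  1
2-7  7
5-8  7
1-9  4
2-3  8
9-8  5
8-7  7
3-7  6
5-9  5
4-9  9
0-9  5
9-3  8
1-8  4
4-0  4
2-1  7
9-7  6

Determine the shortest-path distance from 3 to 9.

Compare a few routes:
3 - 9: 8 = 8
3 - 7 - 2 - 6 - 9: 6+7+2+1 = 16
3 - 2 - 6 - 9: 8+2+1 = 11
3 - 7 - 9: 6+6 = 12
The minimum is 8 m via 3 - 9.

8 m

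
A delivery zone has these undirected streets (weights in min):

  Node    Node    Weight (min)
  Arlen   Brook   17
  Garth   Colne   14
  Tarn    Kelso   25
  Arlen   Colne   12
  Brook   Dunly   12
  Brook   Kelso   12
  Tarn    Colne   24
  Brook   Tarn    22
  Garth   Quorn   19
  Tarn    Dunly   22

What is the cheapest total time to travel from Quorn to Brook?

Candidate routes:
Quorn - Garth - Colne - Tarn - Kelso - Brook: 19+14+24+25+12 = 94
Quorn - Garth - Colne - Arlen - Brook: 19+14+12+17 = 62
Quorn - Garth - Colne - Tarn - Dunly - Brook: 19+14+24+22+12 = 91
Quorn - Garth - Colne - Tarn - Brook: 19+14+24+22 = 79
The minimum is 62 min via Quorn - Garth - Colne - Arlen - Brook.

62 min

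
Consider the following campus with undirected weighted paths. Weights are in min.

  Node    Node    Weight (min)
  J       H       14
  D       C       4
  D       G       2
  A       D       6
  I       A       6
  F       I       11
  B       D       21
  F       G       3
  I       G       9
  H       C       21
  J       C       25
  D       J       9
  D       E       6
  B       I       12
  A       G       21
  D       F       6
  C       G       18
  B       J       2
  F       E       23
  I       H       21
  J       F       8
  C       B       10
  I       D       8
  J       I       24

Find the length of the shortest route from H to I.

Shortest distances from H:
H: 0
J: 14  (via H)
B: 16  (via J)
C: 21  (via H)
I: 21  (via H)
Shortest route: H → I = 21 min.

21 min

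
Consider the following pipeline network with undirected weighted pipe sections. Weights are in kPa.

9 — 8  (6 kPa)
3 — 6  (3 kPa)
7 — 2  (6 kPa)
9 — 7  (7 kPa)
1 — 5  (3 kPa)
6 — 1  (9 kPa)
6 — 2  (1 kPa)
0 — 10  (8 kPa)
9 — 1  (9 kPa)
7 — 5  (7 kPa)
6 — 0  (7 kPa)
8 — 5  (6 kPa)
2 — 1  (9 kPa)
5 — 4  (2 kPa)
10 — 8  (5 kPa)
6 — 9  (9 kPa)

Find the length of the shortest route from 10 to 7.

18 kPa

Compare a few routes:
10–8–5–7: 5+6+7 = 18
10–0–6–2–7: 8+7+1+6 = 22
10–8–9–6–2–7: 5+6+9+1+6 = 27
The minimum is 18 kPa via 10–8–5–7.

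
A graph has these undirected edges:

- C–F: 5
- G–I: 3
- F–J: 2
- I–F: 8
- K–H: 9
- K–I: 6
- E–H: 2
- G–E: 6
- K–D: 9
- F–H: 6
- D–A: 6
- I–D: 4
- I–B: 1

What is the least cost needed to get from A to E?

19

Compare a few routes:
A–D–I–F–H–E: 6+4+8+6+2 = 26
A–D–I–G–E: 6+4+3+6 = 19
Cheapest is A–D–I–G–E at 19.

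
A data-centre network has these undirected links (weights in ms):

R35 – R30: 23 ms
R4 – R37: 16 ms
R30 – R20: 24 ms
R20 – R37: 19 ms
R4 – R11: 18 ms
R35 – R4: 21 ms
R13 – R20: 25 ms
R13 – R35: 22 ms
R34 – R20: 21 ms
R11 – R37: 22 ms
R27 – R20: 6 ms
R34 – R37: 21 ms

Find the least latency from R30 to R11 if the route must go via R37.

Shortest R30→R37: R30–R20–R37 = 43
Best R37 to R11: R37–R11 costing 22
Total via R37: 43 + 22 = 65 ms.

65 ms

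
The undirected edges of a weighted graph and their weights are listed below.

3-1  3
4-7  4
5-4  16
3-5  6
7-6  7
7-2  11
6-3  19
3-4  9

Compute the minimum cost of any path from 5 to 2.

Enumerating some paths:
5 - 3 - 4 - 7 - 2: 6+9+4+11 = 30
5 - 3 - 6 - 7 - 2: 6+19+7+11 = 43
5 - 4 - 7 - 2: 16+4+11 = 31
Cheapest is 5 - 3 - 4 - 7 - 2 at 30.

30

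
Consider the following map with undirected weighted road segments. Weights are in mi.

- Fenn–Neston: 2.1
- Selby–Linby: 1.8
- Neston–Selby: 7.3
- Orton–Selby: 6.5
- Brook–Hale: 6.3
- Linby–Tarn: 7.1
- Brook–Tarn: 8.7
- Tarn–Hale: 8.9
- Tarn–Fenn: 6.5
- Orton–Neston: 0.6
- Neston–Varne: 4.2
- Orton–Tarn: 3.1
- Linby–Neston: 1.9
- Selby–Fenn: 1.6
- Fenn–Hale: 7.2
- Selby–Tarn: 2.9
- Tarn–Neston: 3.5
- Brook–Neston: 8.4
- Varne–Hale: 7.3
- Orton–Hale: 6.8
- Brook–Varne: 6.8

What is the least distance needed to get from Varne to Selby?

Compare a few routes:
Varne - Neston - Tarn - Selby: 4.2+3.5+2.9 = 10.6
Varne - Neston - Linby - Selby: 4.2+1.9+1.8 = 7.9
Varne - Neston - Orton - Selby: 4.2+0.6+6.5 = 11.3
Varne - Neston - Orton - Tarn - Selby: 4.2+0.6+3.1+2.9 = 10.8
The minimum is 7.9 mi via Varne - Neston - Linby - Selby.

7.9 mi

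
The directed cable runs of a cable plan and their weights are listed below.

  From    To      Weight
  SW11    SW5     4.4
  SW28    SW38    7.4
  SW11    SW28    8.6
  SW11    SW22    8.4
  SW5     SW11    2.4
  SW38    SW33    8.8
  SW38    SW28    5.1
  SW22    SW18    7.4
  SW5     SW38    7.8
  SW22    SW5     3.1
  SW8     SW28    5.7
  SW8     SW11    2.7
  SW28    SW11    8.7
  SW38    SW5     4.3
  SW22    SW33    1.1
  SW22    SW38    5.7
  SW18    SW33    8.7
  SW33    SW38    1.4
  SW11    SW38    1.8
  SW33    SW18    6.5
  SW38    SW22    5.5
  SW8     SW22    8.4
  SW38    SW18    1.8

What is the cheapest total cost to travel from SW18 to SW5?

14.4

Settle nodes by increasing distance from SW18:
SW18: 0
SW33: 8.7  (via SW18)
SW38: 10.1  (via SW33)
SW5: 14.4  (via SW38)
Shortest route: SW18 → SW33 → SW38 → SW5 = 14.4.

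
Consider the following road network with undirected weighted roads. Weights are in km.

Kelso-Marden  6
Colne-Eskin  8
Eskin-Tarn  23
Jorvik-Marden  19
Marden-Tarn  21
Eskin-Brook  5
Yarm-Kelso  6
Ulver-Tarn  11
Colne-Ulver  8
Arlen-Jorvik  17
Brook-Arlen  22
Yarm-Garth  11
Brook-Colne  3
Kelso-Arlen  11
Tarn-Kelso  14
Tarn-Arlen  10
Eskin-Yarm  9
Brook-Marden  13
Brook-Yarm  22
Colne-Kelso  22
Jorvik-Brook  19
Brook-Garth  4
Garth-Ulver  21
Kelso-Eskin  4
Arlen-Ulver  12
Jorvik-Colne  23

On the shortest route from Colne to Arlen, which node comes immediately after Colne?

Compare a few routes:
Colne → Ulver → Arlen: 8+12 = 20
Colne → Eskin → Kelso → Arlen: 8+4+11 = 23
Colne → Brook → Arlen: 3+22 = 25
Colne → Brook → Eskin → Kelso → Arlen: 3+5+4+11 = 23
The minimum is 20 km via Colne → Ulver → Arlen.
So from Colne the first move is to Ulver.

Ulver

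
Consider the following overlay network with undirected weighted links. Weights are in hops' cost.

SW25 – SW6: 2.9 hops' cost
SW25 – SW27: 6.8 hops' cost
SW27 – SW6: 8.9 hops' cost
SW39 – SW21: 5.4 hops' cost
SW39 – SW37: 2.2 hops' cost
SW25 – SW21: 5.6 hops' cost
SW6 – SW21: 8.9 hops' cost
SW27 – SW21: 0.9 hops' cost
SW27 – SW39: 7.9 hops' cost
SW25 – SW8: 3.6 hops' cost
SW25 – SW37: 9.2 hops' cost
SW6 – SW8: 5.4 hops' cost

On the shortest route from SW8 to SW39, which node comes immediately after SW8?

Enumerating some paths:
SW8 - SW25 - SW21 - SW39: 3.6+5.6+5.4 = 14.6
SW8 - SW25 - SW27 - SW21 - SW39: 3.6+6.8+0.9+5.4 = 16.7
SW8 - SW25 - SW37 - SW39: 3.6+9.2+2.2 = 15
Cheapest is SW8 - SW25 - SW21 - SW39 at 14.6 hops' cost.
So from SW8 the first move is to SW25.

SW25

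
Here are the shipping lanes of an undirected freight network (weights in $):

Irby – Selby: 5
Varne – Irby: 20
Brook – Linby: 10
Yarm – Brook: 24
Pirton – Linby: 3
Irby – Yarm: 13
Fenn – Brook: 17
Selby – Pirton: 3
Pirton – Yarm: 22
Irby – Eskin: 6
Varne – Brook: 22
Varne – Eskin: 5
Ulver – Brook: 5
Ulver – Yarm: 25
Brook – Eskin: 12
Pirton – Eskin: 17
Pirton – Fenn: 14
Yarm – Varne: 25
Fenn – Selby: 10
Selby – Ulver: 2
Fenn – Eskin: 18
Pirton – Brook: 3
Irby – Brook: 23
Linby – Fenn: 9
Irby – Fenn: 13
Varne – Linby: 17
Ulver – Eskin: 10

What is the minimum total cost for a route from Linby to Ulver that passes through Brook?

$11

Shortest Linby→Brook: Linby–Pirton–Brook = 6
Shortest Brook→Ulver: Brook–Ulver = 5
Total via Brook: 6 + 5 = $11.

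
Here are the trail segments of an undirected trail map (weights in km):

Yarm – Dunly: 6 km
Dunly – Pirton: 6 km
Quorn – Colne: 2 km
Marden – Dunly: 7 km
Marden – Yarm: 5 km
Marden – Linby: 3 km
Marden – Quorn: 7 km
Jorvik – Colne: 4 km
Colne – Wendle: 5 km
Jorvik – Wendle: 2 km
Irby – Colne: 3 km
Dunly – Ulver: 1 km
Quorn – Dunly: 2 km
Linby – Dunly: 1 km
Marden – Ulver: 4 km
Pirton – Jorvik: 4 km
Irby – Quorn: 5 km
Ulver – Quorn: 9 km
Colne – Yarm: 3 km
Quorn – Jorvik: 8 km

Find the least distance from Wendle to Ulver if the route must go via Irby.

16 km

Best Wendle to Irby: Wendle → Colne → Irby costing 8
Best Irby to Ulver: Irby → Quorn → Dunly → Ulver costing 8
Total via Irby: 8 + 8 = 16 km.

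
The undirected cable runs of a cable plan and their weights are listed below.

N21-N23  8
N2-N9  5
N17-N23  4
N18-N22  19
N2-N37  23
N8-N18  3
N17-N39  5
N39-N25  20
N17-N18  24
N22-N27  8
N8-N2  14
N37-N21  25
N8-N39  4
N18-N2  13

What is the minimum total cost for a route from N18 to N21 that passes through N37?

61

Best N18 to N37: N18 → N2 → N37 costing 36
Shortest N37→N21: N37 → N21 = 25
Total via N37: 36 + 25 = 61.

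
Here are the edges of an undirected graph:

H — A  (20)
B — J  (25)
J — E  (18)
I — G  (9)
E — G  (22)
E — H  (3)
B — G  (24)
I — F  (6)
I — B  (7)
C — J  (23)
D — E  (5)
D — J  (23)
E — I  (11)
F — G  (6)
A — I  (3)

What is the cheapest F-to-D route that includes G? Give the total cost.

31

Best F to G: F → G costing 6
Best G to D: G → I → E → D costing 25
Total via G: 6 + 25 = 31.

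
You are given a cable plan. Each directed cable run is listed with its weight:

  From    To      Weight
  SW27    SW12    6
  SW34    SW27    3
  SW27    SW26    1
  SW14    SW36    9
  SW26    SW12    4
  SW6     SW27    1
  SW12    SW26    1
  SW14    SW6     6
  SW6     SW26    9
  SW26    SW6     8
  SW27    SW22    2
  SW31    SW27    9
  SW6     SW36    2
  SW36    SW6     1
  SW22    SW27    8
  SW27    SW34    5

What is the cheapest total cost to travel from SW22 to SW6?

Settle nodes by increasing distance from SW22:
SW22: 0
SW27: 8  (via SW22)
SW26: 9  (via SW27)
SW34: 13  (via SW27)
SW12: 13  (via SW26)
SW6: 17  (via SW26)
Shortest route: SW22 → SW27 → SW26 → SW6 = 17.

17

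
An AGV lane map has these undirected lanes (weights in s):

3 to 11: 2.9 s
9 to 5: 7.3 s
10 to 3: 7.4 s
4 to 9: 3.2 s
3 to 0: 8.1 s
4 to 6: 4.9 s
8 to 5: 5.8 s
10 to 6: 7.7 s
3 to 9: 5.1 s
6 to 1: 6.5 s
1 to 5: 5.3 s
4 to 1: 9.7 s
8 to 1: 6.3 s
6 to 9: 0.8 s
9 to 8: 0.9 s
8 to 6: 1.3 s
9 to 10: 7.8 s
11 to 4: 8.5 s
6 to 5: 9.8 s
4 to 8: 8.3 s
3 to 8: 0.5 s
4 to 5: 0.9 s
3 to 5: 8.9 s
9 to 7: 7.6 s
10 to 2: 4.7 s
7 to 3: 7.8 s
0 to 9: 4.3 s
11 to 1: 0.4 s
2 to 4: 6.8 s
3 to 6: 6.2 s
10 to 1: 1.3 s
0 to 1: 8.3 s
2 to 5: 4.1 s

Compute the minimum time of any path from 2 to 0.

Settle nodes by increasing distance from 2:
2: 0
5: 4.1  (via 2)
10: 4.7  (via 2)
4: 5  (via 5)
1: 6  (via 10)
11: 6.4  (via 1)
9: 8.2  (via 4)
6: 9  (via 9)
8: 9.1  (via 9)
3: 9.3  (via 11)
0: 12.5  (via 9)
Shortest route: 2–5–4–9–0 = 12.5 s.

12.5 s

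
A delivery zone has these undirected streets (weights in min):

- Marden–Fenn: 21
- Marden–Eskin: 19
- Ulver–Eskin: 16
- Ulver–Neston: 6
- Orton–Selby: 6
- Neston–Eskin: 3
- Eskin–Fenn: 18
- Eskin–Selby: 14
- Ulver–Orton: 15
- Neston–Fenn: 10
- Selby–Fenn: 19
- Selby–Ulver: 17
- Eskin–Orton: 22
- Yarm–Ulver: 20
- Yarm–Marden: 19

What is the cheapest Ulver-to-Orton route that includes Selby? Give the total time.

23 min

Best Ulver to Selby: Ulver–Selby costing 17
Shortest Selby→Orton: Selby–Orton = 6
Total via Selby: 17 + 6 = 23 min.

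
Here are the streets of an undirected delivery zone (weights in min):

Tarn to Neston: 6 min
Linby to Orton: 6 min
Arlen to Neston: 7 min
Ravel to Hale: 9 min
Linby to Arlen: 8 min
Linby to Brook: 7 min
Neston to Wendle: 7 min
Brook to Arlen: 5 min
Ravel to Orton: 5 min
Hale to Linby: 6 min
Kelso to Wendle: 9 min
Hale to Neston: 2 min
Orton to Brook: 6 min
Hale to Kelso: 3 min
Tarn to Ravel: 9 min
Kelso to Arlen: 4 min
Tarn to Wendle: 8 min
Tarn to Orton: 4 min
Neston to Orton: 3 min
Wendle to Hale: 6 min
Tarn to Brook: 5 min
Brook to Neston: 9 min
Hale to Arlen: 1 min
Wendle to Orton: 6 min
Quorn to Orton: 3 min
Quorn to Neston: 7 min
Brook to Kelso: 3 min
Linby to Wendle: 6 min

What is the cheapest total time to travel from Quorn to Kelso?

11 min

Compare a few routes:
Quorn - Orton - Neston - Hale - Kelso: 3+3+2+3 = 11
Quorn - Orton - Brook - Kelso: 3+6+3 = 12
Quorn - Neston - Hale - Kelso: 7+2+3 = 12
Cheapest is Quorn - Orton - Neston - Hale - Kelso at 11 min.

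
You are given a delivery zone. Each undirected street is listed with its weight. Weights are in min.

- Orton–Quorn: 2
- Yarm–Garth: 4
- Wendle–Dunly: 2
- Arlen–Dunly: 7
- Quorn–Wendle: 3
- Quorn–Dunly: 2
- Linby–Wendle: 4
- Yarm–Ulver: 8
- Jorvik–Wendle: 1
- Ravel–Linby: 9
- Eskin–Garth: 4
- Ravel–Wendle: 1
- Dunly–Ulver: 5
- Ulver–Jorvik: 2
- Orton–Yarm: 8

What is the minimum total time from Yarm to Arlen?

Enumerating some paths:
Yarm–Ulver–Jorvik–Wendle–Dunly–Arlen: 8+2+1+2+7 = 20
Yarm–Ulver–Dunly–Arlen: 8+5+7 = 20
Yarm–Orton–Quorn–Wendle–Dunly–Arlen: 8+2+3+2+7 = 22
Yarm–Orton–Quorn–Dunly–Arlen: 8+2+2+7 = 19
Cheapest is Yarm–Orton–Quorn–Dunly–Arlen at 19 min.

19 min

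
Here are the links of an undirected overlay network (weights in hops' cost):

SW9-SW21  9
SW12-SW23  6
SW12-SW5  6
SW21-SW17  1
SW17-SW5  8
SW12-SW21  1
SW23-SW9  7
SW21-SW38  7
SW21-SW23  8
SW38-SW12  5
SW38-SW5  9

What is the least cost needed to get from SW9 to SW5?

16 hops' cost

Compare a few routes:
SW9 → SW21 → SW17 → SW5: 9+1+8 = 18
SW9 → SW23 → SW12 → SW5: 7+6+6 = 19
SW9 → SW21 → SW12 → SW5: 9+1+6 = 16
The minimum is 16 hops' cost via SW9 → SW21 → SW12 → SW5.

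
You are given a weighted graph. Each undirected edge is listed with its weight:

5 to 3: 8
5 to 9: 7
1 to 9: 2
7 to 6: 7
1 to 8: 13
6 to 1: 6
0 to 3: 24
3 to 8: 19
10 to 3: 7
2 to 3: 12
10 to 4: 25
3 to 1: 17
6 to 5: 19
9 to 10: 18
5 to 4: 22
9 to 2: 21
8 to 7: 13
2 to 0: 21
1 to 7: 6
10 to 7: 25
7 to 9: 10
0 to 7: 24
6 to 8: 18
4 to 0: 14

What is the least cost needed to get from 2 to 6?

29

Compare a few routes:
2 → 9 → 1 → 6: 21+2+6 = 29
2 → 9 → 1 → 7 → 6: 21+2+6+7 = 36
2 → 3 → 5 → 9 → 1 → 6: 12+8+7+2+6 = 35
2 → 3 → 1 → 6: 12+17+6 = 35
The minimum is 29 via 2 → 9 → 1 → 6.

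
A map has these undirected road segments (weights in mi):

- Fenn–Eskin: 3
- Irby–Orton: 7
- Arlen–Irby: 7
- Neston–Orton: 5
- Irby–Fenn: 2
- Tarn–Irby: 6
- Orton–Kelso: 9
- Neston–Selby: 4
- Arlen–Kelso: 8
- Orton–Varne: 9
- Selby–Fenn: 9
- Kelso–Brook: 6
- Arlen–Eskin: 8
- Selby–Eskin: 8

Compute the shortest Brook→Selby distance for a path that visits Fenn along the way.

Shortest Brook→Fenn: Brook–Kelso–Arlen–Irby–Fenn = 23
Shortest Fenn→Selby: Fenn–Selby = 9
Total via Fenn: 23 + 9 = 32 mi.

32 mi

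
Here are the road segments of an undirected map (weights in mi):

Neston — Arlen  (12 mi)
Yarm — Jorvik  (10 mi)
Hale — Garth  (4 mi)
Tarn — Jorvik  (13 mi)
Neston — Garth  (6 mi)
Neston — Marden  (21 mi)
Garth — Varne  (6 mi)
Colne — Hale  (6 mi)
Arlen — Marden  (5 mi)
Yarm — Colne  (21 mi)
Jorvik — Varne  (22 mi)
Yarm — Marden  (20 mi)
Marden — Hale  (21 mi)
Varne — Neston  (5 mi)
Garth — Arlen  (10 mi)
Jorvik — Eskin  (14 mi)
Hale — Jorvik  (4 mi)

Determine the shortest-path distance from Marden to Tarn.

36 mi

Settle nodes by increasing distance from Marden:
Marden: 0
Arlen: 5  (via Marden)
Garth: 15  (via Arlen)
Neston: 17  (via Arlen)
Hale: 19  (via Garth)
Yarm: 20  (via Marden)
Varne: 21  (via Garth)
Jorvik: 23  (via Hale)
Colne: 25  (via Hale)
Tarn: 36  (via Jorvik)
Shortest route: Marden–Arlen–Garth–Hale–Jorvik–Tarn = 36 mi.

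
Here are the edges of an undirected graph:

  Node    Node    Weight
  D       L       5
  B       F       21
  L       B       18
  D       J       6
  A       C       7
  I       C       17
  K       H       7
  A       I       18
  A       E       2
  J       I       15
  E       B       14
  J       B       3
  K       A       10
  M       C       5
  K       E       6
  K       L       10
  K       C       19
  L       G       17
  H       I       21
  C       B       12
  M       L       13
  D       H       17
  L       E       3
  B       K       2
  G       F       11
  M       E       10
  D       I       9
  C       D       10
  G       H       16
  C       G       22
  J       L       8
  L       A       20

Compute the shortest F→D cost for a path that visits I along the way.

Best F to I: F–B–J–I costing 39
Best I to D: I–D costing 9
Total via I: 39 + 9 = 48.

48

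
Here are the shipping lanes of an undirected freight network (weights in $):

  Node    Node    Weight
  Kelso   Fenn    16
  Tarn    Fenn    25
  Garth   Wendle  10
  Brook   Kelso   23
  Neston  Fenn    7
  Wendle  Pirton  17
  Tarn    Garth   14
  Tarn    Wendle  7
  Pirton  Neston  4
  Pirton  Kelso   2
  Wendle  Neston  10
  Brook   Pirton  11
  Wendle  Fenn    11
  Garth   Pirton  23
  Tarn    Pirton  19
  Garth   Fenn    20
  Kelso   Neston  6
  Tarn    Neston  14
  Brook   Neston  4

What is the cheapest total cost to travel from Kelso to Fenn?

$13

Running Dijkstra from Kelso:
Kelso: 0
Pirton: 2  (via Kelso)
Neston: 6  (via Kelso)
Brook: 10  (via Neston)
Fenn: 13  (via Neston)
Shortest route: Kelso–Neston–Fenn = $13.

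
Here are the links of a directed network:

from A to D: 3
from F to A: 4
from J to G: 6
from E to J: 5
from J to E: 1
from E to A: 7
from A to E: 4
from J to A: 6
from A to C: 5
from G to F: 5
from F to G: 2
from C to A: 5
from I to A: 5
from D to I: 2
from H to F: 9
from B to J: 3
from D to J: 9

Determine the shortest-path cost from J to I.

Settle nodes by increasing distance from J:
J: 0
E: 1  (via J)
A: 6  (via J)
G: 6  (via J)
D: 9  (via A)
C: 11  (via A)
F: 11  (via G)
I: 11  (via D)
Shortest route: J–A–D–I = 11.

11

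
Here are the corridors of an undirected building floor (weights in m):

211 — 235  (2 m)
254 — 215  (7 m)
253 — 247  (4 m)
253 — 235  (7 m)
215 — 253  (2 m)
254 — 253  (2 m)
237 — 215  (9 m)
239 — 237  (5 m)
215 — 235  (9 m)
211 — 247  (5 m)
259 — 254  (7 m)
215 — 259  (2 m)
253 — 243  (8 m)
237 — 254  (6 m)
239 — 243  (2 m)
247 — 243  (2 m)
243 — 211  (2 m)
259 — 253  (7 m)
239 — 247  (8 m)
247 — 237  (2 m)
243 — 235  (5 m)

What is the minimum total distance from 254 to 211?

10 m

Compare a few routes:
254–253–247–243–211: 2+4+2+2 = 10
254–253–235–211: 2+7+2 = 11
The minimum is 10 m via 254–253–247–243–211.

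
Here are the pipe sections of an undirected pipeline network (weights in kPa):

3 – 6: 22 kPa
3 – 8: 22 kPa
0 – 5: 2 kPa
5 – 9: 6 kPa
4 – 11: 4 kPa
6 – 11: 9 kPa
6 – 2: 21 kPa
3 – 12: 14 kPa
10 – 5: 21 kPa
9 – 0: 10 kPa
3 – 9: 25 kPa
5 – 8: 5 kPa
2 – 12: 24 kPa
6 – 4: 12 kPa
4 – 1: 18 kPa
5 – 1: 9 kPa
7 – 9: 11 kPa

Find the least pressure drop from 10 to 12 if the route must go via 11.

97 kPa

Shortest 10→11: 10–5–1–4–11 = 52
Best 11 to 12: 11–6–3–12 costing 45
Total via 11: 52 + 45 = 97 kPa.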